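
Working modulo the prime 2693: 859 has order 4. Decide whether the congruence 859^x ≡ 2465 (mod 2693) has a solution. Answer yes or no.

no

⟨859⟩ has order 4; its elements mod 2693 are {1, 859, 1834, 2692}.
2465 is not in this set.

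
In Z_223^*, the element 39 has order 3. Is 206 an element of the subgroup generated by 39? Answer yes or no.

206 ∈ ⟨39⟩ iff 206^3 ≡ 1 (mod 223), since |⟨39⟩| = 3.
206^3 mod 223 = 216.
Since 216 ≠ 1, 206 does not lie in the subgroup.

no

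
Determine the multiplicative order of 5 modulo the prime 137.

The order of 5 must divide p − 1 = 136 = 2^3 · 17.
Divisors: 1, 2, 4, 8, 17, 34, 68, 136.
Check each in increasing order: 5^1 ≡ 5;  5^2 ≡ 25;  5^4 ≡ 77;  5^8 ≡ 38;  5^17 ≡ 96;  5^34 ≡ 37;  5^68 ≡ 136;  5^136 ≡ 1.
Smallest exponent giving 1 is 136.

136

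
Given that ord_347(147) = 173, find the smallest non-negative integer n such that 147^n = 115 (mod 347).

37

Baby-step giant-step with m = ceil(sqrt(173)) = 14.
Baby table (147^j mod 347 for j=0..13):
  0:1  1:147  2:95  3:85  4:3  5:94  6:285  7:255
  8:9  9:282  10:161  11:71  12:27  13:152
Giant step factor: 147^(-14) ≡ 74 (mod 347).
Scan 115·74^i mod 347 for i = 0, 1, …:
  i=0: 115   i=1: 182   i=2: 282
Match at i=2, j=9: n = 2·14 + 9 = 37.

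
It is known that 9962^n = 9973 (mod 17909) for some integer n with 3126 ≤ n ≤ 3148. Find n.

3135

Compute 9962^3126 mod 17909 = 5155, then multiply by 9962 repeatedly:
  9962^3126=5155  9962^3127=9007  9962^3128=3644  9962^3129=17894  9962^3130=11751
  9962^3131=10238  9962^3132=17110  9962^3133=9867  9962^3134=10462  9962^3135=9973
Found 9973 at exponent 3135.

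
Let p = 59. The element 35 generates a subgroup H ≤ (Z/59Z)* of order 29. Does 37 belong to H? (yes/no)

37 ∈ ⟨35⟩ iff 37^29 ≡ 1 (mod 59), since |⟨35⟩| = 29.
37^29 mod 59 = 58.
Since 58 ≠ 1, 37 does not lie in the subgroup.

no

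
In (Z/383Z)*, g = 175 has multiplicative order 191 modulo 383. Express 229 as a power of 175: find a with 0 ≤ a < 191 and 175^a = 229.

157

Baby-step giant-step with m = ceil(sqrt(191)) = 14.
Baby table (175^j mod 383 for j=0..13):
  0:1  1:175  2:368  3:56  4:225  5:309  6:72  7:344
  8:69  9:202  10:114  11:34  12:205  13:256
Giant step factor: 175^(-14) ≡ 174 (mod 383).
Scan 229·174^i mod 383 for i = 0, 1, …:
  i=0: 229   i=1: 14   i=2: 138   i=3: 266
  i=4: 324   i=5: 75   i=6: 28   i=7: 276
  i=8: 149   i=9: 265   i=10: 150   i=11: 56
Match at i=11, j=3: a = 11·14 + 3 = 157.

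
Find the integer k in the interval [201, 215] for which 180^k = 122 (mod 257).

Compute 180^201 mod 257 = 192, then multiply by 180 repeatedly:
  180^201=192  180^202=122
Found 122 at exponent 202.

202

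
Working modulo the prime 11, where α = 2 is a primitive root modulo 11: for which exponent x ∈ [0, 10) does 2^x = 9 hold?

6

Successive powers of 2 modulo 11:
  2^0=1  2^1=2  2^2=4  2^3=8  2^4=5  2^5=10
  2^6=9
So 2^6 ≡ 9 (mod 11), giving x = 6.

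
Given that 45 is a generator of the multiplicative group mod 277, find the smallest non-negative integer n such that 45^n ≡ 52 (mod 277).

180

Baby-step giant-step with m = ceil(sqrt(276)) = 17.
Baby table (45^j mod 277 for j=0..16):
  0:1  1:45  2:86  3:269  4:194  5:143  6:64  7:110
  8:241  9:42  10:228  11:11  12:218  13:115  14:189  15:195
  16:188
Giant step factor: 45^(-17) ≡ 253 (mod 277).
Scan 52·253^i mod 277 for i = 0, 1, …:
  i=0: 52   i=1: 137   i=2: 36   i=3: 244
  i=4: 238   i=5: 105   i=6: 250   i=7: 94
  i=8: 237   i=9: 129   i=10: 228
Match at i=10, j=10: n = 10·17 + 10 = 180.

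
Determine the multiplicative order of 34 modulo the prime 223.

The order of 34 must divide p − 1 = 222 = 2 · 3 · 37.
Divisors: 1, 2, 3, 6, 37, 74, 111, 222.
Check each in increasing order: 34^1 ≡ 34;  34^2 ≡ 41;  34^3 ≡ 56;  34^6 ≡ 14;  34^37 ≡ 1.
Smallest exponent giving 1 is 37.

37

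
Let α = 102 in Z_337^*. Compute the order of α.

112

The order of 102 must divide p − 1 = 336 = 2^4 · 3 · 7.
Divisors: 1, 2, 3, 4, 6, 7, 8, 12, 14, 16, 21, 24, 28, 42, 48, 56, 84, 112, 168, 336.
Check each in increasing order: 102^1 ≡ 102;  102^2 ≡ 294;  102^3 ≡ 332;  102^4 ≡ 164;  102^6 ≡ 25;  102^7 ≡ 191;  102^8 ≡ 273;  102^12 ≡ 288;  102^14 ≡ 85;  102^16 ≡ 52;  102^21 ≡ 59;  102^24 ≡ 42;  102^28 ≡ 148;  102^42 ≡ 111;  102^48 ≡ 79;  102^56 ≡ 336;  102^84 ≡ 189;  102^112 ≡ 1.
Smallest exponent giving 1 is 112.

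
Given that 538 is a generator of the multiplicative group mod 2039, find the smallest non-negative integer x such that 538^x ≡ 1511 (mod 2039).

120

Baby-step giant-step with m = ceil(sqrt(2038)) = 46.
Baby table (538^j mod 2039 for j=0..45):
  0:1  1:538  2:1945  3:403  4:680  5:859  6:1328  7:814
  8:1586  9:966  10:1802  11:951  12:1888  13:322  14:1960  15:317
  16:1309  17:787  18:1333  19:1465  20:1116  21:942  22:1124  23:1168
  24:372  25:314  26:1734  27:1069  28:124  29:1464  30:578  31:1036
  32:721  33:488  34:1552  35:1025  36:920  37:1522  38:1197  39:1701
  40:1666  41:1187  42:399  43:567  44:1235  45:1755
Giant step factor: 538^(-46) ≡ 46 (mod 2039).
Scan 1511·46^i mod 2039 for i = 0, 1, …:
  i=0: 1511   i=1: 180   i=2: 124
Match at i=2, j=28: x = 2·46 + 28 = 120.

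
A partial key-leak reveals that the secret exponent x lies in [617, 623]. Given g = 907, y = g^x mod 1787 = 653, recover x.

Compute 907^617 mod 1787 = 524, then multiply by 907 repeatedly:
  907^617=524  907^618=1713  907^619=788  907^620=1703  907^621=653
Found 653 at exponent 621.

621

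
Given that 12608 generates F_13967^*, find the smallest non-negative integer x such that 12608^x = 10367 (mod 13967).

Baby-step giant-step with m = ceil(sqrt(13966)) = 119.
Baby table (12608^j mod 13967 for j=0..118):
  0:1  1:12608  2:3237  3:522  4:2919  5:13674  6:7111  7:1315
  8:691  9:10687  10:2047  11:11527  12:5781  13:7042  14:11284  15:810
  16:2603  17:10141  18:3810  19:3967  20:109  21:5506  22:3658  23:1030
  24:10897  25:9964  26:6914  27:3665  28:5484  29:5622  30:13618  31:13380
  32:1614  33:13360  34:860  35:4488  36:4387  37:1976  38:10247  39:13393
  40:11881  41:13540  42:7646  43:534  44:578  45:10617  46:13375  47:8409
  48:11142  49:12217  50:3860  51:5852  52:8322  53:3672  54:9938  55:347
  56:3305  57:5879  58:13530  59:7269  60:10065  61:9325  62:9361  63:2338
  64:7134  65:11959  66:5307  67:8726  68:13316  69:4788  70:1730  71:9353
  72:13210  73:9172  74:7783  75:9889  76:11070  77:12296  78:8235  79:10169
  80:7659  81:10801  82:758  83:3436  84:9421  85:4600  86:5816  87:1378
  88:12843  89:5113  90:6999  91:13853  92:1289  93:8091  94:10327  95:2442
  96:5468  97:13399  98:3727  99:5028  100:10778  101:4081  102:12787  103:11382
  104:7298  105:12555  106:5429  107:10532  108:3187  109:12604  110:8673  111:1541
  112:831  113:1998  114:8283  115:805  116:9398  117:7923  118:1200
Giant step factor: 12608^(-119) ≡ 1623 (mod 13967).
Scan 10367·1623^i mod 13967 for i = 0, 1, …:
  i=0: 10367   i=1: 9373   i=2: 2316   i=3: 1745
  i=4: 10801
Match at i=4, j=81: x = 4·119 + 81 = 557.

557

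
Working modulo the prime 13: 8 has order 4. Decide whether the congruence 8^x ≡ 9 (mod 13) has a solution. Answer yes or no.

no

⟨8⟩ has order 4; its elements mod 13 are {1, 5, 8, 12}.
9 is not in this set.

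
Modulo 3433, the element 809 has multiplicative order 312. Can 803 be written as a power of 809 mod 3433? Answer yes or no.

yes

803 ∈ ⟨809⟩ iff 803^312 ≡ 1 (mod 3433), since |⟨809⟩| = 312.
803^312 mod 3433 = 1.
Since 1 = 1, 803 lies in the subgroup.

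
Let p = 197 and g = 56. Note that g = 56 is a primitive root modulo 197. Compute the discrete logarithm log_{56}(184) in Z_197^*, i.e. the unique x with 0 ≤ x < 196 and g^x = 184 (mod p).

135

Baby-step giant-step with m = ceil(sqrt(196)) = 14.
Baby table (56^j mod 197 for j=0..13):
  0:1  1:56  2:181  3:89  4:59  5:152  6:41  7:129
  8:132  9:103  10:55  11:125  12:105  13:167
Giant step factor: 56^(-14) ≡ 161 (mod 197).
Scan 184·161^i mod 197 for i = 0, 1, …:
  i=0: 184   i=1: 74   i=2: 94   i=3: 162
  i=4: 78   i=5: 147   i=6: 27   i=7: 13
  i=8: 123   i=9: 103
Match at i=9, j=9: x = 9·14 + 9 = 135.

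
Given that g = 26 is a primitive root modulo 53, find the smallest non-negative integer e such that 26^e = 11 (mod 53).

Baby-step giant-step with m = ceil(sqrt(52)) = 8.
Baby table (26^j mod 53 for j=0..7):
  0:1  1:26  2:40  3:33  4:10  5:48  6:29  7:12
Giant step factor: 26^(-8) ≡ 44 (mod 53).
Scan 11·44^i mod 53 for i = 0, 1, …:
  i=0: 11   i=1: 7   i=2: 43   i=3: 37
  i=4: 38   i=5: 29
Match at i=5, j=6: e = 5·8 + 6 = 46.

46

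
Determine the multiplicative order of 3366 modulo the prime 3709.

The order of 3366 must divide p − 1 = 3708 = 2^2 · 3^2 · 103.
Divisors: 1, 2, 3, 4, 6, 9, 12, 18, 36, 103, 206, 309, 412, 618, 927, 1236, 1854, 3708.
Check each in increasing order: 3366^1 ≡ 3366;  3366^2 ≡ 2670;  3366^3 ≡ 313;  3366^4 ≡ 202;  3366^6 ≡ 1535;  3366^9 ≡ 1994;  3366^12 ≡ 1010;  3366^18 ≡ 3697;  3366^36 ≡ 144;  3366^103 ≡ 1609;  3366^206 ≡ 3708;  3366^309 ≡ 2100;  3366^412 ≡ 1.
Smallest exponent giving 1 is 412.

412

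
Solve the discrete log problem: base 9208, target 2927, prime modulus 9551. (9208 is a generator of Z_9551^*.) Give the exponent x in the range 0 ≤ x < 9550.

Baby-step giant-step with m = ceil(sqrt(9550)) = 98.
Baby table (9208^j mod 9551 for j=0..97):
  0:1  1:9208  2:3037  3:8919  4:6654  5:367  6:7833  7:6663
  8:6831  9:6513  10:975  11:9411  12:265  13:4615  14:2521  15:4438
  16:5926  17:1745  18:3178  19:8311  20:5076  21:6765  22:498  23:1104
  24:3368  25:447  26:9046  27:1297  28:4026  29:3977  30:1682  31:5685
  32:8000  33:6688  34:7807  35:6030  36:4277  37:3843  38:9440  39:9420
  40:6729  41:3295  42:6384  43:7018  44:9229  45:5385  46:5839  47:2933
  48:6387  49:5989  50:8789  51:3489  52:6699  53:4034  54:1233  55:6876
  56:629  57:3926  58:73  59:3614  60:2028  61:1619  62:8192  63:7689
  64:8300  65:8849  66:2011  67:7450  68:4318  69:8882  70:243  71:2610
  72:2564  73:8791  74:2803  75:3222  76:2770  77:4990  78:7610  79:6744
  80:7701  81:4184  82:7089  83:3978  84:1339  85:8722  86:7368  87:3791
  88:8174  89:4312  90:1389  91:1123  92:6402  93:844  94:6589  95:3560
  96:1448  97:9539
Giant step factor: 9208^(-98) ≡ 6908 (mod 9551).
Scan 2927·6908^i mod 9551 for i = 0, 1, …:
  i=0: 2927   i=1: 249   i=2: 912   i=3: 5987
  i=4: 2366   i=5: 2567   i=6: 6180   i=7: 8021
  i=8: 3717   i=9: 3948     …   i=82: 3242
  i=83: 8192
Match at i=83, j=62: x = 83·98 + 62 = 8196.

8196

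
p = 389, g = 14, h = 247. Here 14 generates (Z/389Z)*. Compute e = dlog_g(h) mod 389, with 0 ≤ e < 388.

166

Baby-step giant-step with m = ceil(sqrt(388)) = 20.
Baby table (14^j mod 389 for j=0..19):
  0:1  1:14  2:196  3:21  4:294  5:226  6:52  7:339
  8:78  9:314  10:117  11:82  12:370  13:123  14:166  15:379
  16:249  17:374  18:179  19:172
Giant step factor: 14^(-20) ≡ 184 (mod 389).
Scan 247·184^i mod 389 for i = 0, 1, …:
  i=0: 247   i=1: 324   i=2: 99   i=3: 322
  i=4: 120   i=5: 296   i=6: 4   i=7: 347
  i=8: 52
Match at i=8, j=6: e = 8·20 + 6 = 166.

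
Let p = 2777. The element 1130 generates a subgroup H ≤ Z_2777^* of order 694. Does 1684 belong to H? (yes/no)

1684 ∈ ⟨1130⟩ iff 1684^694 ≡ 1 (mod 2777), since |⟨1130⟩| = 694.
1684^694 mod 2777 = 190.
Since 190 ≠ 1, 1684 does not lie in the subgroup.

no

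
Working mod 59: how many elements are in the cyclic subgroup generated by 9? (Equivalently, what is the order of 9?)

29

The order of 9 must divide p − 1 = 58 = 2 · 29.
Divisors: 1, 2, 29, 58.
Check each in increasing order: 9^1 ≡ 9;  9^2 ≡ 22;  9^29 ≡ 1.
Smallest exponent giving 1 is 29.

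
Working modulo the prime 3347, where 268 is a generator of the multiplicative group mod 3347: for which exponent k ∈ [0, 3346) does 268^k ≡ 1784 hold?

Baby-step giant-step with m = ceil(sqrt(3346)) = 58.
Baby table (268^j mod 3347 for j=0..57):
  0:1  1:268  2:1537  3:235  4:2734  5:3066  6:1673  7:3213
  8:905  9:1556  10:1980  11:1814  12:837  13:67  14:1221  15:2569
  16:2357  17:2440  18:1255  19:1640  20:1063  21:389  22:495  23:2127
  24:1046  25:2527  26:1142  27:1479  28:1426  29:610  30:2824  31:410
  32:2776  33:934  34:2634  35:3042  36:1935  37:3142  38:1959  39:2880
  40:2030  41:1826  42:706  43:1776  44:694  45:1907  46:2332  47:2434
  48:2994  49:2459  50:3000  51:720  52:2181  53:2130  54:1850  55:444
  56:1847  57:2987
Giant step factor: 268^(-58) ≡ 798 (mod 3347).
Scan 1784·798^i mod 3347 for i = 0, 1, …:
  i=0: 1784   i=1: 1157   i=2: 2861   i=3: 424
  i=4: 305   i=5: 2406   i=6: 2157   i=7: 928
  i=8: 857   i=9: 1098     …   i=32: 3080
  i=33: 1142
Match at i=33, j=26: k = 33·58 + 26 = 1940.

1940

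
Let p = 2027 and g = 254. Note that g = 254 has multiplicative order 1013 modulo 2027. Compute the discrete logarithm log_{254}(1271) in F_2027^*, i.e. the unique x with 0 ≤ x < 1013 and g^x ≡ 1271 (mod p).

Baby-step giant-step with m = ceil(sqrt(1013)) = 32.
Baby table (254^j mod 2027 for j=0..31):
  0:1  1:254  2:1679  3:796  4:1511  5:691  6:1192  7:745
  8:719  9:196  10:1136  11:710  12:1964  13:214  14:1654  15:527
  16:76  17:1061  18:1930  19:1713  20:1324  21:1841  22:1404  23:1891
  24:1942  25:707  26:1202  27:1258  28:1293  29:48  30:30  31:1539
Giant step factor: 254^(-32) ≡ 319 (mod 2027).
Scan 1271·319^i mod 2027 for i = 0, 1, …:
  i=0: 1271   i=1: 49   i=2: 1442   i=3: 1896
  i=4: 778   i=5: 888   i=6: 1519   i=7: 108
  i=8: 2020   i=9: 1821     …   i=14: 1722
  i=15: 1
Match at i=15, j=0: x = 15·32 + 0 = 480.

480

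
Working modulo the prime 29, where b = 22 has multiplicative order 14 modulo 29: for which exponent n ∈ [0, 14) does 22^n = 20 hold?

2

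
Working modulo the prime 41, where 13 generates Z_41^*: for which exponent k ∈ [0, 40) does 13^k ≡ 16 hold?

24

Successive powers of 13 modulo 41:
  13^0=1  13^1=13  13^2=5  13^3=24  13^4=25  13^5=38
  13^6=2  13^7=26  13^8=10  13^9=7  13^10=9  13^11=35
  13^12=4  13^13=11  13^14=20  13^15=14  13^16=18  13^17=29
  13^18=8  13^19=22  13^20=40  13^21=28  13^22=36  13^23=17
  13^24=16
So 13^24 ≡ 16 (mod 41), giving k = 24.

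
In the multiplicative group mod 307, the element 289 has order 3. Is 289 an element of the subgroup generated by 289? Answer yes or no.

yes

289 ∈ ⟨289⟩ iff 289^3 ≡ 1 (mod 307), since |⟨289⟩| = 3.
289^3 mod 307 = 1.
Since 1 = 1, 289 lies in the subgroup.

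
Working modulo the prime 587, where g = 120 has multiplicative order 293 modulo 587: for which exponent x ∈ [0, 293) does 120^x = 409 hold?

179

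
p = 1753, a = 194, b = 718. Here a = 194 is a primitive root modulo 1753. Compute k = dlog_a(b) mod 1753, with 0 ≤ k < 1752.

Baby-step giant-step with m = ceil(sqrt(1752)) = 42.
Baby table (194^j mod 1753 for j=0..41):
  0:1  1:194  2:823  3:139  4:671  5:452  6:38  7:360
  8:1473  9:23  10:956  11:1399  12:1444  13:1409  14:1631  15:874
  16:1268  17:572  18:529  19:952  20:623  21:1658  22:853  23:700
  24:819  25:1116  26:885  27:1649  28:860  29:305  30:1321  31:336
  32:323  33:1307  34:1126  35:1072  36:1114  37:497  38:3  39:582
  40:716  41:417
Giant step factor: 194^(-42) ≡ 1099 (mod 1753).
Scan 718·1099^i mod 1753 for i = 0, 1, …:
  i=0: 718   i=1: 232   i=2: 783   i=3: 1547
  i=4: 1496   i=5: 1543   i=6: 606   i=7: 1607
  i=8: 822   i=9: 583     …   i=16: 902
  i=17: 853
Match at i=17, j=22: k = 17·42 + 22 = 736.

736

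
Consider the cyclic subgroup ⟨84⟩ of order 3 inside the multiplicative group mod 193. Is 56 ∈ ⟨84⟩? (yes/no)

no

56 ∈ ⟨84⟩ iff 56^3 ≡ 1 (mod 193), since |⟨84⟩| = 3.
56^3 mod 193 = 179.
Since 179 ≠ 1, 56 does not lie in the subgroup.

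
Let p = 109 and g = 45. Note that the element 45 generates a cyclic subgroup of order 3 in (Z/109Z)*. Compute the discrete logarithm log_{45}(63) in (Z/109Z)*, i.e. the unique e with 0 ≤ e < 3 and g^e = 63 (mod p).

2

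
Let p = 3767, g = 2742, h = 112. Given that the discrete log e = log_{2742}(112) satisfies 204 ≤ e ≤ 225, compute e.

Compute 2742^204 mod 3767 = 3496, then multiply by 2742 repeatedly:
  2742^204=3496  2742^205=2784  2742^206=1786  2742^207=112
Found 112 at exponent 207.

207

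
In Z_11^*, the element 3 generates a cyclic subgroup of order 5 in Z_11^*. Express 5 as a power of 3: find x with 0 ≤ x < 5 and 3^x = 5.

3

Successive powers of 3 modulo 11:
  3^0=1  3^1=3  3^2=9  3^3=5
So 3^3 ≡ 5 (mod 11), giving x = 3.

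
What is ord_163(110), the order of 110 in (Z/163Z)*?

The order of 110 must divide p − 1 = 162 = 2 · 3^4.
Divisors: 1, 2, 3, 6, 9, 18, 27, 54, 81, 162.
Check each in increasing order: 110^1 ≡ 110;  110^2 ≡ 38;  110^3 ≡ 105;  110^6 ≡ 104;  110^9 ≡ 162;  110^18 ≡ 1.
Smallest exponent giving 1 is 18.

18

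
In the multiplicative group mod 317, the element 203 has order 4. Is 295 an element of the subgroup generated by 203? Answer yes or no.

no

295 ∈ ⟨203⟩ iff 295^4 ≡ 1 (mod 317), since |⟨203⟩| = 4.
295^4 mod 317 = 310.
Since 310 ≠ 1, 295 does not lie in the subgroup.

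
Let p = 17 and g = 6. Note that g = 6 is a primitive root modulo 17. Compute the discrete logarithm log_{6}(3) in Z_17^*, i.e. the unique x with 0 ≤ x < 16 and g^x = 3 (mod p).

Successive powers of 6 modulo 17:
  6^0=1  6^1=6  6^2=2  6^3=12  6^4=4  6^5=7
  6^6=8  6^7=14  6^8=16  6^9=11  6^10=15  6^11=5
  6^12=13  6^13=10  6^14=9  6^15=3
So 6^15 ≡ 3 (mod 17), giving x = 15.

15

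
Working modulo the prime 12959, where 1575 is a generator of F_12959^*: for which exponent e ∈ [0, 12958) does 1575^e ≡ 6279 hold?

10158

Baby-step giant-step with m = ceil(sqrt(12958)) = 114.
Baby table (1575^j mod 12959 for j=0..113):
  0:1  1:1575  2:5456  3:1383  4:1113  5:3510  6:7716  7:10117
  8:7664  9:5971  10:9050  11:11809  12:3010  13:10715  14:3507  15:2991
  16:6708  17:3515  18:2632  19:11479  20:1620  21:11536  22:682  23:11512
  24:1759  25:10158  26:7444  27:9364  28:958  29:5606  30:4371  31:3096
  32:3616  33:6199  34:5298  35:11713  36:7318  37:5299  38:329  39:12774
  40:6682  41:1442  42:3325  43:1439  44:11559  45:10989  46:7410  47:7650
  48:9839  49:10420  50:5406  51:387  52:452  53:12114  54:3902  55:3084
  56:10634  57:5522  58:1661  59:11316  60:4075  61:3420  62:8515  63:11519
  64:12784  65:9473  66:4166  67:4196  68:12569  69:7782  70:10395  71:4908
  72:6536  73:4754  74:10207  75:6865  76:4569  77:3930  78:8307  79:7894
  80:5369  81:6907  82:5924  83:12779  84:1598  85:2804  86:10240  87:7004
  88:3191  89:10692  90:6159  91:7093  92:817  93:3834  94:12615  95:2478
  96:2191  97:3731  98:5898  99:10706  100:2291  101:5723  102:7220  103:6457
  104:9919  105:6830  106:1280  107:7355  108:11738  109:7816  110:12109  111:8986
  112:1722  113:3719
Giant step factor: 1575^(-114) ≡ 10548 (mod 12959).
Scan 6279·10548^i mod 12959 for i = 0, 1, …:
  i=0: 6279   i=1: 10402   i=2: 9402   i=3: 10028
  i=4: 3986   i=5: 5332   i=6: 12835   i=7: 907
  i=8: 3294   i=9: 2033     …   i=88: 160
  i=89: 3010
Match at i=89, j=12: e = 89·114 + 12 = 10158.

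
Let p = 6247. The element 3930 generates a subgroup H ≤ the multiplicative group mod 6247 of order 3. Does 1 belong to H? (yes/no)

⟨3930⟩ has order 3; its elements mod 6247 are {1, 2316, 3930}.
1 is in this set.

yes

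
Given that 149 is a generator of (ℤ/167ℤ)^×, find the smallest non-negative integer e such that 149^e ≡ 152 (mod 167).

Baby-step giant-step with m = ceil(sqrt(166)) = 13.
Baby table (149^j mod 167 for j=0..12):
  0:1  1:149  2:157  3:13  4:100  5:37  6:2  7:131
  8:147  9:26  10:33  11:74  12:4
Giant step factor: 149^(-13) ≡ 109 (mod 167).
Scan 152·109^i mod 167 for i = 0, 1, …:
  i=0: 152   i=1: 35   i=2: 141   i=3: 5
  i=4: 44   i=5: 120   i=6: 54   i=7: 41
  i=8: 127   i=9: 149
Match at i=9, j=1: e = 9·13 + 1 = 118.

118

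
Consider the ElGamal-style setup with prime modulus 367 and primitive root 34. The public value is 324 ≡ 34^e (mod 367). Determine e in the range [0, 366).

Baby-step giant-step with m = ceil(sqrt(366)) = 20.
Baby table (34^j mod 367 for j=0..19):
  0:1  1:34  2:55  3:35  4:89  5:90  6:124  7:179
  8:214  9:303  10:26  11:150  12:329  13:176  14:112  15:138
  16:288  17:250  18:59  19:171
Giant step factor: 34^(-20) ≡ 348 (mod 367).
Scan 324·348^i mod 367 for i = 0, 1, …:
  i=0: 324   i=1: 83   i=2: 258   i=3: 236
  i=4: 287   i=5: 52   i=6: 113   i=7: 55
Match at i=7, j=2: e = 7·20 + 2 = 142.

142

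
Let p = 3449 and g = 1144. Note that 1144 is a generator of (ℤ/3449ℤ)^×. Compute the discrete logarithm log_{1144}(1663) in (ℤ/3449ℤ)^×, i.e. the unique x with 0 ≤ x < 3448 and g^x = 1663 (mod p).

3329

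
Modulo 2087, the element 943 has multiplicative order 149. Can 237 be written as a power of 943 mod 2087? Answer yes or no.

237 ∈ ⟨943⟩ iff 237^149 ≡ 1 (mod 2087), since |⟨943⟩| = 149.
237^149 mod 2087 = 1.
Since 1 = 1, 237 lies in the subgroup.

yes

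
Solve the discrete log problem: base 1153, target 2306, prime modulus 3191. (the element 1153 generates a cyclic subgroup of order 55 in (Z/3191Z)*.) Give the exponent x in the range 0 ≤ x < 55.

Successive powers of 1153 modulo 3191:
  1153^0=1  1153^1=1153  1153^2=1953  1153^3=2154  1153^4=964  1153^5=1024
  1153^6=2  1153^7=2306
So 1153^7 ≡ 2306 (mod 3191), giving x = 7.

7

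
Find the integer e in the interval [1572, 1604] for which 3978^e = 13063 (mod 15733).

Compute 3978^1572 mod 15733 = 924, then multiply by 3978 repeatedly:
  3978^1572=924  3978^1573=9883  3978^1574=13540  3978^1575=8061  3978^1576=2804
  3978^1577=15348  3978^1578=10304  3978^1579=4847  3978^1580=8441  3978^1581=4076
  3978^1582=9338  3978^1583=951  3978^1584=7158  3978^1585=13527  3978^1586=3546
  3978^1587=9220  3978^1588=3537  3978^1589=4884  3978^1590=14030  3978^1591=6389
  3978^1592=6647  3978^1593=10326  3978^1594=13698  3978^1595=7265  3978^1596=14382
  3978^1597=6408  3978^1598=3564  3978^1599=2159  3978^1600=14017  3978^1601=1874
  3978^1602=13063
Found 13063 at exponent 1602.

1602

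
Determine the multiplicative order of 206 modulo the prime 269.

The order of 206 must divide p − 1 = 268 = 2^2 · 67.
Divisors: 1, 2, 4, 67, 134, 268.
Check each in increasing order: 206^1 ≡ 206;  206^2 ≡ 203;  206^4 ≡ 52;  206^67 ≡ 82;  206^134 ≡ 268;  206^268 ≡ 1.
Smallest exponent giving 1 is 268.

268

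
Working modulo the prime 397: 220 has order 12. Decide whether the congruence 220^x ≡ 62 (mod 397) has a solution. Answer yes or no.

no

62 ∈ ⟨220⟩ iff 62^12 ≡ 1 (mod 397), since |⟨220⟩| = 12.
62^12 mod 397 = 333.
Since 333 ≠ 1, 62 does not lie in the subgroup.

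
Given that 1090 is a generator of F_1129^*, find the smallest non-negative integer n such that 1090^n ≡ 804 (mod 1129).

663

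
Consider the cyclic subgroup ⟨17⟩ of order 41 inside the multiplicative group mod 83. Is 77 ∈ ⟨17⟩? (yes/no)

yes

77 ∈ ⟨17⟩ iff 77^41 ≡ 1 (mod 83), since |⟨17⟩| = 41.
77^41 mod 83 = 1.
Since 1 = 1, 77 lies in the subgroup.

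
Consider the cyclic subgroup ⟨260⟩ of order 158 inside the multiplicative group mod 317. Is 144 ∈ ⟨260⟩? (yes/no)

yes

144 ∈ ⟨260⟩ iff 144^158 ≡ 1 (mod 317), since |⟨260⟩| = 158.
144^158 mod 317 = 1.
Since 1 = 1, 144 lies in the subgroup.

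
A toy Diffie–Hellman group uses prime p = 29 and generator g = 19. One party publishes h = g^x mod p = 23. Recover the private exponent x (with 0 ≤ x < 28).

24

Successive powers of 19 modulo 29:
  19^0=1  19^1=19  19^2=13  19^3=15  19^4=24  19^5=21
  19^6=22  19^7=12  19^8=25  19^9=11  19^10=6  19^11=27
  19^12=20  19^13=3  19^14=28  19^15=10  19^16=16  19^17=14
  19^18=5  19^19=8  19^20=7  19^21=17  19^22=4  19^23=18
  19^24=23
So 19^24 ≡ 23 (mod 29), giving x = 24.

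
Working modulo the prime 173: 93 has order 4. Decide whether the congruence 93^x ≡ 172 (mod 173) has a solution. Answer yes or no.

yes

⟨93⟩ has order 4; its elements mod 173 are {1, 80, 93, 172}.
172 is in this set.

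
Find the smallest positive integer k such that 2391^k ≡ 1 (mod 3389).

The order of 2391 must divide p − 1 = 3388 = 2^2 · 7 · 11^2.
Divisors: 1, 2, 4, 7, 11, 14, 22, 28, 44, 77, 121, 154, 242, 308, 484, 847, 1694, 3388.
Check each in increasing order: 2391^1 ≡ 2391;  2391^2 ≡ 3027;  2391^4 ≡ 2262;  2391^7 ≡ 3186;  2391^11 ≡ 1718;  2391^14 ≡ 541;  2391^22 ≡ 3094;  2391^28 ≡ 1227;  2391^44 ≡ 2300;  2391^77 ≡ 495;  2391^121 ≡ 3185;  2391^154 ≡ 1017;  2391^242 ≡ 948;  2391^308 ≡ 644;  2391^484 ≡ 619;  2391^847 ≡ 3388;  2391^1694 ≡ 1.
Smallest exponent giving 1 is 1694.

1694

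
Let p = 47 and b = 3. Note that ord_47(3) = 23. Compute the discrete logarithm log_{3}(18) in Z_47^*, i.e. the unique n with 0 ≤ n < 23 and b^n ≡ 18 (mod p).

19

Successive powers of 3 modulo 47:
  3^0=1  3^1=3  3^2=9  3^3=27  3^4=34  3^5=8
  3^6=24  3^7=25  3^8=28  3^9=37  3^10=17  3^11=4
  3^12=12  3^13=36  3^14=14  3^15=42  3^16=32  3^17=2
  3^18=6  3^19=18
So 3^19 ≡ 18 (mod 47), giving n = 19.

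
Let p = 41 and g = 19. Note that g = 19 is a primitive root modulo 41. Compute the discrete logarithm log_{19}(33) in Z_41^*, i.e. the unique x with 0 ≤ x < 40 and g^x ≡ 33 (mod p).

2

Successive powers of 19 modulo 41:
  19^0=1  19^1=19  19^2=33
So 19^2 ≡ 33 (mod 41), giving x = 2.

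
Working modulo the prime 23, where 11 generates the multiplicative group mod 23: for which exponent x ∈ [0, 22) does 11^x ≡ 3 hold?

Successive powers of 11 modulo 23:
  11^0=1  11^1=11  11^2=6  11^3=20  11^4=13  11^5=5
  11^6=9  11^7=7  11^8=8  11^9=19  11^10=2  11^11=22
  11^12=12  11^13=17  11^14=3
So 11^14 ≡ 3 (mod 23), giving x = 14.

14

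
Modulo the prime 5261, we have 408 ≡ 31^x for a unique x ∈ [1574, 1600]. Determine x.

1584

Compute 31^1574 mod 5261 = 3226, then multiply by 31 repeatedly:
  31^1574=3226  31^1575=47  31^1576=1457  31^1577=3079  31^1578=751
  31^1579=2237  31^1580=954  31^1581=3269  31^1582=1380  31^1583=692
  31^1584=408
Found 408 at exponent 1584.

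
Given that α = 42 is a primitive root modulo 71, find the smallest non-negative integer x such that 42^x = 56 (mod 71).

Baby-step giant-step with m = ceil(sqrt(70)) = 9.
Baby table (42^j mod 71 for j=0..8):
  0:1  1:42  2:60  3:35  4:50  5:41  6:18  7:46
  8:15
Giant step factor: 42^(-9) ≡ 63 (mod 71).
Scan 56·63^i mod 71 for i = 0, 1, …:
  i=0: 56   i=1: 49   i=2: 34   i=3: 12
  i=4: 46
Match at i=4, j=7: x = 4·9 + 7 = 43.

43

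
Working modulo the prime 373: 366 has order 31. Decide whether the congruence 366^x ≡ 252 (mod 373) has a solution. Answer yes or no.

252 ∈ ⟨366⟩ iff 252^31 ≡ 1 (mod 373), since |⟨366⟩| = 31.
252^31 mod 373 = 284.
Since 284 ≠ 1, 252 does not lie in the subgroup.

no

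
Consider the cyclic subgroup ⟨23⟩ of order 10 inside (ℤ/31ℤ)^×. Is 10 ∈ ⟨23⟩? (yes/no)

⟨23⟩ has order 10; its elements mod 31 are {1, 2, 4, 8, 15, 16, 23, 27, 29, 30}.
10 is not in this set.

no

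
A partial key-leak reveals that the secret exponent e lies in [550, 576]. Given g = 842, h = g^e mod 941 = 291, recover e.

552

Compute 842^550 mod 941 = 600, then multiply by 842 repeatedly:
  842^550=600  842^551=824  842^552=291
Found 291 at exponent 552.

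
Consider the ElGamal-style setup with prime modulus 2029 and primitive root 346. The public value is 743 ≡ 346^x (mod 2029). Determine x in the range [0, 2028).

Baby-step giant-step with m = ceil(sqrt(2028)) = 46.
Baby table (346^j mod 2029 for j=0..45):
  0:1  1:346  2:5  3:1730  4:25  5:534  6:125  7:641
  8:625  9:1176  10:1096  11:1822  12:1422  13:994  14:1023  15:912
  16:1057  17:502  18:1227  19:481  20:48  21:376  22:240  23:1880
  24:1200  25:1284  26:1942  27:333  28:1594  29:1665  30:1883  31:209
  32:1299  33:1045  34:408  35:1167  36:11  37:1777  38:55  39:769
  40:275  41:1816  42:1375  43:964  44:788  45:762
Giant step factor: 346^(-46) ≡ 1324 (mod 2029).
Scan 743·1324^i mod 2029 for i = 0, 1, …:
  i=0: 743   i=1: 1696   i=2: 1430   i=3: 263
  i=4: 1253   i=5: 1279   i=6: 1210   i=7: 1159
  i=8: 592   i=9: 614     …   i=22: 343
  i=23: 1665
Match at i=23, j=29: x = 23·46 + 29 = 1087.

1087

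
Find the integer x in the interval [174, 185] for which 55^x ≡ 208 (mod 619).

185

Compute 55^174 mod 619 = 466, then multiply by 55 repeatedly:
  55^174=466  55^175=251  55^176=187  55^177=381  55^178=528
  55^179=566  55^180=180  55^181=615  55^182=399  55^183=280
  55^184=544  55^185=208
Found 208 at exponent 185.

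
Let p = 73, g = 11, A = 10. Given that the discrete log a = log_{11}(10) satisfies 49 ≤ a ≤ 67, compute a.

Compute 11^49 mod 73 = 47, then multiply by 11 repeatedly:
  11^49=47  11^50=6  11^51=66  11^52=69  11^53=29
  11^54=27  11^55=5  11^56=55  11^57=21  11^58=12
  11^59=59  11^60=65  11^61=58  11^62=54  11^63=10
Found 10 at exponent 63.

63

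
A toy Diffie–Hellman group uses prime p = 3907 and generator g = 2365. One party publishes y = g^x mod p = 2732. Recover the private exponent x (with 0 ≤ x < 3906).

2118

Baby-step giant-step with m = ceil(sqrt(3906)) = 63.
Baby table (2365^j mod 3907 for j=0..62):
  0:1  1:2365  2:2308  3:341  4:1623  5:1721  6:2978  7:2556
  8:811  9:3585  10:335  11:3061  12:3501  13:932  14:632  15:2206
  16:1345  17:627  18:2102  19:1526  20:2829  21:1801  22:735  23:3567
  24:742  25:587  26:1270  27:2974  28:910  29:3300  30:2221  31:1657
  32:84  33:3310  34:2429  35:1295  36:3494  37:5  38:104  39:3726
  40:1705  41:301  42:791  43:3169  44:1059  45:148  46:2297  47:1675
  48:3584  49:1877  50:753  51:3160  52:3216  53:2818  54:3135  55:2696
  56:3723  57:2424  58:1191  59:3675  60:2207  61:3710  62:2935
Giant step factor: 2365^(-63) ≡ 435 (mod 3907).
Scan 2732·435^i mod 3907 for i = 0, 1, …:
  i=0: 2732   i=1: 692   i=2: 181   i=3: 595
  i=4: 963   i=5: 856   i=6: 1195   i=7: 194
  i=8: 2343   i=9: 3385     …   i=32: 3215
  i=33: 3726
Match at i=33, j=39: x = 33·63 + 39 = 2118.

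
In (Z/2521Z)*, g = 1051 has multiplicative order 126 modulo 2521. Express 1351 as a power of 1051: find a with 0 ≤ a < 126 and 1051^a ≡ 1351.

80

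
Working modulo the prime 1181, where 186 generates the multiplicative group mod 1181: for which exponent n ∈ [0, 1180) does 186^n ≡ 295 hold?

840

Baby-step giant-step with m = ceil(sqrt(1180)) = 35.
Baby table (186^j mod 1181 for j=0..34):
  0:1  1:186  2:347  3:768  4:1128  5:771  6:505  7:631
  8:447  9:472  10:398  11:806  12:1110  13:966  14:164  15:979
  16:220  17:766  18:756  19:77  20:150  21:737  22:86  23:643
  24:317  25:1093  26:166  27:170  28:914  29:1121  30:650  31:438
  32:1160  33:818  34:980
Giant step factor: 186^(-35) ≡ 32 (mod 1181).
Scan 295·32^i mod 1181 for i = 0, 1, …:
  i=0: 295   i=1: 1173   i=2: 925   i=3: 75
  i=4: 38   i=5: 35   i=6: 1120   i=7: 410
  i=8: 129   i=9: 585     …   i=23: 406
  i=24: 1
Match at i=24, j=0: n = 24·35 + 0 = 840.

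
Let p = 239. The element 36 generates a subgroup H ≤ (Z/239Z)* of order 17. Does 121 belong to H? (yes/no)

⟨36⟩ has order 17; its elements mod 239 are {1, 6, 22, 36, 40, 51, 67, 71, 75, 101, 128, 132, 163, 166, 187, 211, 216}.
121 is not in this set.

no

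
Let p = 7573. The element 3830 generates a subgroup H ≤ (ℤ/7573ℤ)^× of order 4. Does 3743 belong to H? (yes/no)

3743 ∈ ⟨3830⟩ iff 3743^4 ≡ 1 (mod 7573), since |⟨3830⟩| = 4.
3743^4 mod 7573 = 1.
Since 1 = 1, 3743 lies in the subgroup.

yes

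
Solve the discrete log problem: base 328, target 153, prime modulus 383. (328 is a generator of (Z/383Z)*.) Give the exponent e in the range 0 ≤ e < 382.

194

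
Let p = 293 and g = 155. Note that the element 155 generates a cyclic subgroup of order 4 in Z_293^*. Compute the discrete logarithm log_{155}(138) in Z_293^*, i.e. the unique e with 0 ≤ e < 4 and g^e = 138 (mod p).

Successive powers of 155 modulo 293:
  155^0=1  155^1=155  155^2=292  155^3=138
So 155^3 ≡ 138 (mod 293), giving e = 3.

3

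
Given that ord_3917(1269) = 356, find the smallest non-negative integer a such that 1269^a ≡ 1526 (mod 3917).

329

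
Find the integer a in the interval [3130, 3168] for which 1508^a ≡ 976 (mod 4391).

Compute 1508^3130 mod 4391 = 1235, then multiply by 1508 repeatedly:
  1508^3130=1235  1508^3131=596  1508^3132=3004  1508^3133=2911  1508^3134=3179
  1508^3135=3351  1508^3136=3658  1508^3137=1168  1508^3138=553  1508^3139=4025
  1508^3140=1338  1508^3141=2235  1508^3142=2483  1508^3143=3232  1508^3144=4237
  1508^3145=491  1508^3146=2740  1508^3147=4380  1508^3148=976
Found 976 at exponent 3148.

3148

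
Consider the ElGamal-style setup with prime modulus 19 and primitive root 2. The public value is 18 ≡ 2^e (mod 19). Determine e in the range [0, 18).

9

Successive powers of 2 modulo 19:
  2^0=1  2^1=2  2^2=4  2^3=8  2^4=16  2^5=13
  2^6=7  2^7=14  2^8=9  2^9=18
So 2^9 ≡ 18 (mod 19), giving e = 9.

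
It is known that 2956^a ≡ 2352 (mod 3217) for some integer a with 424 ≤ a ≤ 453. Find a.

Compute 2956^424 mod 3217 = 2856, then multiply by 2956 repeatedly:
  2956^424=2856  2956^425=928  2956^426=2284  2956^427=2238  2956^428=1376
  2956^429=1168  2956^430=767  2956^431=2484  2956^432=1510  2956^433=1581
  2956^434=2352
Found 2352 at exponent 434.

434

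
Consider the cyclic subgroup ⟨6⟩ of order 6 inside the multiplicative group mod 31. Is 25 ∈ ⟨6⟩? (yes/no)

yes

⟨6⟩ has order 6; its elements mod 31 are {1, 5, 6, 25, 26, 30}.
25 is in this set.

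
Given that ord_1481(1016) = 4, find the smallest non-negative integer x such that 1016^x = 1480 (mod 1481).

2

Successive powers of 1016 modulo 1481:
  1016^0=1  1016^1=1016  1016^2=1480
So 1016^2 ≡ 1480 (mod 1481), giving x = 2.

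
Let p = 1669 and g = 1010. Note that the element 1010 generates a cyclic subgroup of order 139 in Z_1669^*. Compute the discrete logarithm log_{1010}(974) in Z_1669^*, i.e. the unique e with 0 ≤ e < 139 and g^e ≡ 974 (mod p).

Baby-step giant-step with m = ceil(sqrt(139)) = 12.
Baby table (1010^j mod 1669 for j=0..11):
  0:1  1:1010  2:341  3:596  4:1120  5:1287  6:1388  7:1589
  8:981  9:1093  10:721  11:526
Giant step factor: 1010^(-12) ≡ 29 (mod 1669).
Scan 974·29^i mod 1669 for i = 0, 1, …:
  i=0: 974   i=1: 1542   i=2: 1324   i=3: 9
  i=4: 261   i=5: 893   i=6: 862   i=7: 1632
  i=8: 596
Match at i=8, j=3: e = 8·12 + 3 = 99.

99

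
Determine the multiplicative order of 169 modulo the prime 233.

The order of 169 must divide p − 1 = 232 = 2^3 · 29.
Divisors: 1, 2, 4, 8, 29, 58, 116, 232.
Check each in increasing order: 169^1 ≡ 169;  169^2 ≡ 135;  169^4 ≡ 51;  169^8 ≡ 38;  169^29 ≡ 232;  169^58 ≡ 1.
Smallest exponent giving 1 is 58.

58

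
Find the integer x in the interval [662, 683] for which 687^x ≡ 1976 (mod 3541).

682

Compute 687^662 mod 3541 = 670, then multiply by 687 repeatedly:
  687^662=670  687^663=3501  687^664=848  687^665=1852  687^666=1105
  687^667=1361  687^668=183  687^669=1786  687^670=1796  687^671=1584
  687^672=1121  687^673=1730  687^674=2275  687^675=1344  687^676=2668
  687^677=2219  687^678=1823  687^679=2428  687^680=225  687^681=2312
  687^682=1976
Found 1976 at exponent 682.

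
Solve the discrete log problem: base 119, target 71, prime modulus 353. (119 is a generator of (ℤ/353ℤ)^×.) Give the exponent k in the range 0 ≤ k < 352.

217

Baby-step giant-step with m = ceil(sqrt(352)) = 19.
Baby table (119^j mod 353 for j=0..18):
  0:1  1:119  2:41  3:290  4:269  5:241  6:86  7:350
  8:349  9:230  10:189  11:252  12:336  13:95  14:9  15:12
  16:16  17:139  18:303
Giant step factor: 119^(-19) ≡ 90 (mod 353).
Scan 71·90^i mod 353 for i = 0, 1, …:
  i=0: 71   i=1: 36   i=2: 63   i=3: 22
  i=4: 215   i=5: 288   i=6: 151   i=7: 176
  i=8: 308   i=9: 186   i=10: 149   i=11: 349
Match at i=11, j=8: k = 11·19 + 8 = 217.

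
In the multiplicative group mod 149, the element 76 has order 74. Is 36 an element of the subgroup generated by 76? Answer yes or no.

yes

36 ∈ ⟨76⟩ iff 36^74 ≡ 1 (mod 149), since |⟨76⟩| = 74.
36^74 mod 149 = 1.
Since 1 = 1, 36 lies in the subgroup.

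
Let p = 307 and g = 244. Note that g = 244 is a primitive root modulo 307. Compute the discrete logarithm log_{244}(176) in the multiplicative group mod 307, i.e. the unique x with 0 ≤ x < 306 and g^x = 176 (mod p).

74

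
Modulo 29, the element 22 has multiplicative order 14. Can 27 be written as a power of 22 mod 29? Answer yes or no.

no

⟨22⟩ has order 14; its elements mod 29 are {1, 4, 5, 6, 7, 9, 13, 16, 20, 22, 23, 24, 25, 28}.
27 is not in this set.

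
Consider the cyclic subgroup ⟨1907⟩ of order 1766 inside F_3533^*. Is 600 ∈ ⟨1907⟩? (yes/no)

yes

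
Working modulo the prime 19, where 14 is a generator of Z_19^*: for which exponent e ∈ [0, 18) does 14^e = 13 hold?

Successive powers of 14 modulo 19:
  14^0=1  14^1=14  14^2=6  14^3=8  14^4=17  14^5=10
  14^6=7  14^7=3  14^8=4  14^9=18  14^10=5  14^11=13
So 14^11 ≡ 13 (mod 19), giving e = 11.

11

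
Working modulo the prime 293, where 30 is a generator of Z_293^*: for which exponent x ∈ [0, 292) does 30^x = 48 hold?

Baby-step giant-step with m = ceil(sqrt(292)) = 18.
Baby table (30^j mod 293 for j=0..17):
  0:1  1:30  2:21  3:44  4:148  5:45  6:178  7:66
  8:222  9:214  10:267  11:99  12:40  13:28  14:254  15:2
  16:60  17:42
Giant step factor: 30^(-18) ≡ 10 (mod 293).
Scan 48·10^i mod 293 for i = 0, 1, …:
  i=0: 48   i=1: 187   i=2: 112   i=3: 241
  i=4: 66
Match at i=4, j=7: x = 4·18 + 7 = 79.

79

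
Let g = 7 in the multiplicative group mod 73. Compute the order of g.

24

The order of 7 must divide p − 1 = 72 = 2^3 · 3^2.
Divisors: 1, 2, 3, 4, 6, 8, 9, 12, 18, 24, 36, 72.
Check each in increasing order: 7^1 ≡ 7;  7^2 ≡ 49;  7^3 ≡ 51;  7^4 ≡ 65;  7^6 ≡ 46;  7^8 ≡ 64;  7^9 ≡ 10;  7^12 ≡ 72;  7^18 ≡ 27;  7^24 ≡ 1.
Smallest exponent giving 1 is 24.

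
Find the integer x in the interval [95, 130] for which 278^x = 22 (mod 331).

126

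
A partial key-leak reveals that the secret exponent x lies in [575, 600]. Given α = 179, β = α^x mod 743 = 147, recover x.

Compute 179^575 mod 743 = 536, then multiply by 179 repeatedly:
  179^575=536  179^576=97  179^577=274  179^578=8  179^579=689
  179^580=736  179^581=233  179^582=99  179^583=632  179^584=192
  179^585=190  179^586=575  179^587=391  179^588=147
Found 147 at exponent 588.

588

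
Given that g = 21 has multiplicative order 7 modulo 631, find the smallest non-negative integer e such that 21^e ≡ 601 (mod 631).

6

Successive powers of 21 modulo 631:
  21^0=1  21^1=21  21^2=441  21^3=427  21^4=133  21^5=269
  21^6=601
So 21^6 ≡ 601 (mod 631), giving e = 6.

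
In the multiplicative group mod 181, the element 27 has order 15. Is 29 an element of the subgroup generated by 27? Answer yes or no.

yes

29 ∈ ⟨27⟩ iff 29^15 ≡ 1 (mod 181), since |⟨27⟩| = 15.
29^15 mod 181 = 1.
Since 1 = 1, 29 lies in the subgroup.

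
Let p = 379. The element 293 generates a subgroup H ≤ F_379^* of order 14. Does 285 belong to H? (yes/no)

yes

⟨293⟩ has order 14; its elements mod 379 are {1, 86, 94, 119, 125, 138, 184, 195, 241, 254, 260, 285, 293, 378}.
285 is in this set.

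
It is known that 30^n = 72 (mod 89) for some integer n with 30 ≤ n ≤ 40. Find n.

Compute 30^30 mod 89 = 69, then multiply by 30 repeatedly:
  30^30=69  30^31=23  30^32=67  30^33=52  30^34=47
  30^35=75  30^36=25  30^37=38  30^38=72
Found 72 at exponent 38.

38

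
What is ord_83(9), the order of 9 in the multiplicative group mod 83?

The order of 9 must divide p − 1 = 82 = 2 · 41.
Divisors: 1, 2, 41, 82.
Check each in increasing order: 9^1 ≡ 9;  9^2 ≡ 81;  9^41 ≡ 1.
Smallest exponent giving 1 is 41.

41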